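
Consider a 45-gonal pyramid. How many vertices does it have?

46

A pyramid on an n-gon base has one n-gon and n triangles: V = 45 + 1 = 46, E = 2·45 = 90, F = 45 + 1 = 46.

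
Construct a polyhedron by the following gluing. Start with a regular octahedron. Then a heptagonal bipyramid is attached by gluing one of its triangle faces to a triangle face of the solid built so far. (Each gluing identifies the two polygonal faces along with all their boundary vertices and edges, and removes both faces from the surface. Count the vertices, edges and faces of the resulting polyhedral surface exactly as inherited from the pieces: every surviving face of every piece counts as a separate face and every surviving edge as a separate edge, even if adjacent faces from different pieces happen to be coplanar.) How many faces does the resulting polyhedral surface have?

20

A regular octahedron: V=6, E=12, F=8.
Attach a heptagonal bipyramid (V=9, E=21, F=14) along a 3-gon: merge 3 vertices and 3 edges, delete both glued faces → V=12, E=30, F=20.
Check: V − E + F = 12 − 30 + 20 = 2.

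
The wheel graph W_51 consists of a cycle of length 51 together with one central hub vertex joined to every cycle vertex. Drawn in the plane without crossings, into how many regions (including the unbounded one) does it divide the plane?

52

W_51 has V = 51 + 1 = 52 vertices and E = 2·51 = 102 edges.
By Euler's formula F = 2 − V + E = 2 − 52 + 102 = 52.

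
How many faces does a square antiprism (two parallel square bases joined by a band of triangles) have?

10

An antiprism on an n-gon has two n-gon caps and 2n triangles: V = 2·4 = 8, E = 4·4 = 16, F = 2·4 + 2 = 10.
Check: V − E + F = 8 − 16 + 10 = 2.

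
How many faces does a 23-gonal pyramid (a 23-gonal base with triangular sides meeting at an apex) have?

A pyramid on an n-gon base has one n-gon and n triangles: V = 23 + 1 = 24, E = 2·23 = 46, F = 23 + 1 = 24.

24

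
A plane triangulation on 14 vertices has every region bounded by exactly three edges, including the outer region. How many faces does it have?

In a plane triangulation 3F = 2E and V − E + F = 2, so F = 2V − 4 = 2·14 − 4 = 24.

24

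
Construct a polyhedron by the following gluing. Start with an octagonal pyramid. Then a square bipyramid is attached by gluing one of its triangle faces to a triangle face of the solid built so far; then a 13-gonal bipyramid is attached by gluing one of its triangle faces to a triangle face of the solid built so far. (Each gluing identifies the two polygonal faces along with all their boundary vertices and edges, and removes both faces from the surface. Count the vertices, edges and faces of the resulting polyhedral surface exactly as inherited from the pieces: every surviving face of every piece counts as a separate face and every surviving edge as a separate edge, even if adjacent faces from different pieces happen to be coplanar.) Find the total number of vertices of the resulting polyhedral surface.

24

An octagonal pyramid: V=9, E=16, F=9.
Attach a square bipyramid (V=6, E=12, F=8) along a 3-gon: merge 3 vertices and 3 edges, delete both glued faces → V=12, E=25, F=15.
Attach a 13-gonal bipyramid (V=15, E=39, F=26) along a 3-gon: merge 3 vertices and 3 edges, delete both glued faces → V=24, E=61, F=39.
Check: V − E + F = 24 − 61 + 39 = 2.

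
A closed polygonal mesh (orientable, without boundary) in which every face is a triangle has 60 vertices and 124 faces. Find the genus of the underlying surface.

Every face is a triangle, so 2E = 3·124 = 372, giving E = 186.
χ = V − E + F = 60 − 186 + 124 = -2.
For a closed orientable surface χ = 2 − 2g, so g = (2 − (-2))/2 = 2.

2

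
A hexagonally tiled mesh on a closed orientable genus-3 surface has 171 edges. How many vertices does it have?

110

χ = 2 − 2·3 = -4, and every face is a hexagon so 6F = 2E.
F = 2E/6 = 57. Then V = -4 + E − F = -4 + 171 − 57 = 110.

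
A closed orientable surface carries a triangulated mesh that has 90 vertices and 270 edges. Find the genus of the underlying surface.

1

Every face is a triangle and each edge borders two faces, so 3F = 2·270, giving F = 180.
χ = V − E + F = 90 − 270 + 180 = 0.
For a closed orientable surface χ = 2 − 2g, so g = (2 − (0))/2 = 1.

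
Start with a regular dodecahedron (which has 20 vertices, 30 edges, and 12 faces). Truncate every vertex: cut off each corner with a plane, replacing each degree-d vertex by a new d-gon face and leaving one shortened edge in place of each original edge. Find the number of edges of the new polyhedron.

Truncation replaces each original edge-end by a new vertex, so V′ = 2E = 60.
Each original edge survives, and each old vertex of degree d contributes d new edges; summing degrees gives Σd = 2E, so E′ = E + 2E = 3E = 90.
Each original face survives and each original vertex becomes one new face: F′ = F + V = 32.

90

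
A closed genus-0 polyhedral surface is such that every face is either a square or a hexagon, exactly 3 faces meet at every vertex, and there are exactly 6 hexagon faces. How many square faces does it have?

Let x be the number of squares; then F = 6 + x.
Edge–face incidences: 2E = 6·6 + 4·x = 36 + 4x.
Every vertex has degree 3, so 3V = 2E.
Euler: V − E + F = 2 ⇒ (2E)/3 − E + (6 + x) = 2.
Multiply by 6: 2·(2E) − 3·(2E) + 6·(6 + x) = 12, i.e. 36 + 6x − (36 + 4x) = 12.
Collecting terms: 2x = 12, so x = 6.
Then 2E = 36 + 4·6 = 60, so E = 30, V = 2E/3 = 20, F = 6 + 6 = 12.

6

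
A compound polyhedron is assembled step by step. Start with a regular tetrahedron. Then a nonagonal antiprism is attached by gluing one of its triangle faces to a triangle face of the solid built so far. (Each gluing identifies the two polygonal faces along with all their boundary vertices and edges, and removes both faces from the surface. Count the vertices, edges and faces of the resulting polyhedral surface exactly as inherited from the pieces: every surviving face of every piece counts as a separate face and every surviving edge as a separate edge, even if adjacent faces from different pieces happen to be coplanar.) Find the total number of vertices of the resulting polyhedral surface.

19

A regular tetrahedron: V=4, E=6, F=4.
Attach a nonagonal antiprism (V=18, E=36, F=20) along a 3-gon: merge 3 vertices and 3 edges, delete both glued faces → V=19, E=39, F=22.
Check: V − E + F = 19 − 39 + 22 = 2.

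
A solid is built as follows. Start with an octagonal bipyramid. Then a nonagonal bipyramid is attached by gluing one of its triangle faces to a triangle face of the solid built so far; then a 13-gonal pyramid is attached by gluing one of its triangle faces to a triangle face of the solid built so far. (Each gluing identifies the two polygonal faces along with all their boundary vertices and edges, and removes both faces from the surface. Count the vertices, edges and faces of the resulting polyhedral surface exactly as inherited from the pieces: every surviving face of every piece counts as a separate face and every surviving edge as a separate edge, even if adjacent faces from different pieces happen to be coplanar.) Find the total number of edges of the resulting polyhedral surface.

71

An octagonal bipyramid: V=10, E=24, F=16.
Attach a nonagonal bipyramid (V=11, E=27, F=18) along a 3-gon: merge 3 vertices and 3 edges, delete both glued faces → V=18, E=48, F=32.
Attach a 13-gonal pyramid (V=14, E=26, F=14) along a 3-gon: merge 3 vertices and 3 edges, delete both glued faces → V=29, E=71, F=44.
Check: V − E + F = 29 − 71 + 44 = 2.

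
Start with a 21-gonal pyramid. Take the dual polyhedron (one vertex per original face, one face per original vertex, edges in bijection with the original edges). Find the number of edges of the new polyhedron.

42

The base solid has V = 22, E = 42, F = 22.
The dual swaps V and F and preserves E: V′ = F = 22, E′ = E = 42, F′ = V = 22.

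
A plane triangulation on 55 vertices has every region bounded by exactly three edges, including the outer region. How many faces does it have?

106

In a plane triangulation 3F = 2E and V − E + F = 2, so F = 2V − 4 = 2·55 − 4 = 106.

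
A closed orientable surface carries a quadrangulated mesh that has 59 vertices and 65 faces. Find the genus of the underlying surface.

Every face is a square, so 2E = 4·65 = 260, giving E = 130.
χ = V − E + F = 59 − 130 + 65 = -6.
For a closed orientable surface χ = 2 − 2g, so g = (2 − (-6))/2 = 4.

4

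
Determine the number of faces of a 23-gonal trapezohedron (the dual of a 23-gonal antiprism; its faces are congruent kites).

46

The n-trapezohedron (dual of the n-antiprism) has V = 2·23 + 2 = 48, E = 4·23 = 92, F = 2·23 = 46.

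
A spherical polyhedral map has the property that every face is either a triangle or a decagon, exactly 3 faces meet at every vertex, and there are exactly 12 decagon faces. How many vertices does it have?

60

Let x be the number of triangles; then F = 12 + x.
Edge–face incidences: 2E = 10·12 + 3·x = 120 + 3x.
Every vertex has degree 3, so 3V = 2E.
Euler: V − E + F = 2 ⇒ (2E)/3 − E + (12 + x) = 2.
Multiply by 6: 2·(2E) − 3·(2E) + 6·(12 + x) = 12, i.e. 72 + 6x − (120 + 3x) = 12.
Collecting terms: 3x − 48 = 12, so 3x = 60, so x = 20.
Then 2E = 120 + 3·20 = 180, so E = 90, V = 2E/3 = 60, F = 12 + 20 = 32.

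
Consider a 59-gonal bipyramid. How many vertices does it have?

A bipyramid over an n-gon has 2n triangular faces and n + 2 vertices: V = 59 + 2 = 61, E = 3·59 = 177, F = 2·59 = 118.
Check: V − E + F = 61 − 177 + 118 = 2.

61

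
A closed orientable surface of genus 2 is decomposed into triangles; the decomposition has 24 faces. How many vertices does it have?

10

χ = 2 − 2·2 = -2, and every face is a triangle so 3F = 2E.
E = 3·24/2 = 36. Then V = -2 + E − F = -2 + 36 − 24 = 10.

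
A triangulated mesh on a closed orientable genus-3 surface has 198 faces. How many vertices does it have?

95

χ = 2 − 2·3 = -4, and every face is a triangle so 3F = 2E.
E = 3·198/2 = 297. Then V = -4 + E − F = -4 + 297 − 198 = 95.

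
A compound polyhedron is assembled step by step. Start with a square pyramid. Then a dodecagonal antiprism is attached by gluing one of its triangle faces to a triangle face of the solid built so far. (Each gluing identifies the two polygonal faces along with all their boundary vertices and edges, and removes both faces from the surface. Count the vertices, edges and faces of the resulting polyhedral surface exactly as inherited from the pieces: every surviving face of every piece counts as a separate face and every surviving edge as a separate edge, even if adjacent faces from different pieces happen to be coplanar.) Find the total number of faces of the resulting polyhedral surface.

A square pyramid: V=5, E=8, F=5.
Attach a dodecagonal antiprism (V=24, E=48, F=26) along a 3-gon: merge 3 vertices and 3 edges, delete both glued faces → V=26, E=53, F=29.
Check: V − E + F = 26 − 53 + 29 = 2.

29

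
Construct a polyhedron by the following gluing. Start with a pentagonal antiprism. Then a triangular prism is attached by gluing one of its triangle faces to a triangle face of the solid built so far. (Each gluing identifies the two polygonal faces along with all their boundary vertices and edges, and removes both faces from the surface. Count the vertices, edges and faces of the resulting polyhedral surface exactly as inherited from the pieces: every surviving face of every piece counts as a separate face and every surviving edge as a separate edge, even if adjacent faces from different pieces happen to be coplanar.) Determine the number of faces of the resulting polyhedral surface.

A pentagonal antiprism: V=10, E=20, F=12.
Attach a triangular prism (V=6, E=9, F=5) along a 3-gon: merge 3 vertices and 3 edges, delete both glued faces → V=13, E=26, F=15.
Check: V − E + F = 13 − 26 + 15 = 2.

15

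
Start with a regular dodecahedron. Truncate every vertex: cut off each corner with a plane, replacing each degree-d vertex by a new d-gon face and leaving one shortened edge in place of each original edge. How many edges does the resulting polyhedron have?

90

The base solid has V = 20, E = 30, F = 12.
Truncation replaces each original edge-end by a new vertex, so V′ = 2E = 60.
Each original edge survives, and each old vertex of degree d contributes d new edges; summing degrees gives Σd = 2E, so E′ = E + 2E = 3E = 90.
Each original face survives and each original vertex becomes one new face: F′ = F + V = 32.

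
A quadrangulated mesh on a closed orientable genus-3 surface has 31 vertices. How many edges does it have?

χ = 2 − 2·3 = -4, and every face is a square so 4F = 2E.
V − E + F = -4 with E = 4F/2 gives 31 − (4/2 − 1)·F = -4, so F = 35 and E = 70.

70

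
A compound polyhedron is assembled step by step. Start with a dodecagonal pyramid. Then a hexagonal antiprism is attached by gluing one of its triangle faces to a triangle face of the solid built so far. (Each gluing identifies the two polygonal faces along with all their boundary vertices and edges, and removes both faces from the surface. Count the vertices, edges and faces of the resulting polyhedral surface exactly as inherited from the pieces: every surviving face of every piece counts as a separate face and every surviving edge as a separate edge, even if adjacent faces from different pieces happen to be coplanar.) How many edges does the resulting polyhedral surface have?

A dodecagonal pyramid: V=13, E=24, F=13.
Attach a hexagonal antiprism (V=12, E=24, F=14) along a 3-gon: merge 3 vertices and 3 edges, delete both glued faces → V=22, E=45, F=25.
Check: V − E + F = 22 − 45 + 25 = 2.

45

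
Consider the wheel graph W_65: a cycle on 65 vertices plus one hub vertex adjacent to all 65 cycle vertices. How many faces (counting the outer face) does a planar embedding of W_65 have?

66

W_65 has V = 65 + 1 = 66 vertices and E = 2·65 = 130 edges.
By Euler's formula F = 2 − V + E = 2 − 66 + 130 = 66.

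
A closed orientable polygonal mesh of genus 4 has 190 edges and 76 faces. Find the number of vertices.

For a closed orientable surface of genus 4, χ = 2 − 2·4 = -6.
V = -6 + E − F = -6 + 190 − 76 = 108.

108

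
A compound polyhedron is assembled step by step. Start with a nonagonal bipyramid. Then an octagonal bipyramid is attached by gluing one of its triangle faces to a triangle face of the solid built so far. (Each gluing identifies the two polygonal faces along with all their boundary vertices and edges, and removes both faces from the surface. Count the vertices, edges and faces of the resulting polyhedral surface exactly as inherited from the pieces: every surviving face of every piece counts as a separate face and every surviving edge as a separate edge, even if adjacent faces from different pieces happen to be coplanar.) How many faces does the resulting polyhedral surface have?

32

A nonagonal bipyramid: V=11, E=27, F=18.
Attach an octagonal bipyramid (V=10, E=24, F=16) along a 3-gon: merge 3 vertices and 3 edges, delete both glued faces → V=18, E=48, F=32.
Check: V − E + F = 18 − 48 + 32 = 2.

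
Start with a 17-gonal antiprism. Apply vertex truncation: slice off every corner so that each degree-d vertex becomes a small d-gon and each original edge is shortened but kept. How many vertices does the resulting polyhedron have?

The base solid has V = 34, E = 68, F = 36.
Truncation replaces each original edge-end by a new vertex, so V′ = 2E = 136.
Each original edge survives, and each old vertex of degree d contributes d new edges; summing degrees gives Σd = 2E, so E′ = E + 2E = 3E = 204.
Each original face survives and each original vertex becomes one new face: F′ = F + V = 70.

136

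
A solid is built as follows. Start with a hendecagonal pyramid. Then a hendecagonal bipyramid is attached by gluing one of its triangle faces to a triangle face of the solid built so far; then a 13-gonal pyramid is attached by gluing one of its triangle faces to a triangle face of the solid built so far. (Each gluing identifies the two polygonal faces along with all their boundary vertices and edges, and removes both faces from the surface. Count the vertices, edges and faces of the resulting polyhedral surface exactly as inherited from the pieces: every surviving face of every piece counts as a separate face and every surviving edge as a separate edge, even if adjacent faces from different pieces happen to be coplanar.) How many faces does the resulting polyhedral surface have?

44

A hendecagonal pyramid: V=12, E=22, F=12.
Attach a hendecagonal bipyramid (V=13, E=33, F=22) along a 3-gon: merge 3 vertices and 3 edges, delete both glued faces → V=22, E=52, F=32.
Attach a 13-gonal pyramid (V=14, E=26, F=14) along a 3-gon: merge 3 vertices and 3 edges, delete both glued faces → V=33, E=75, F=44.
Check: V − E + F = 33 − 75 + 44 = 2.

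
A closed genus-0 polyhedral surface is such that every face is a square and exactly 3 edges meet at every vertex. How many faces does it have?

6

Each face has 4 edges and each edge borders two faces, so 2E = 4F.
Each vertex has degree 3, so 3V = 2E and hence V = 4F/3.
Euler: V − E + F = 2 ⇒ (4F/3) − (4F/2) + F = 2.
Multiply by 6: (8 − 12 + 6)F = 12, i.e. 2F = 12.
So F = 6, E = 4·6/2 = 12, V = 4·6/3 = 8.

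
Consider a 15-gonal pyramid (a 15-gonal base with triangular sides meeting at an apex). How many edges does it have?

A pyramid on an n-gon base has one n-gon and n triangles: V = 15 + 1 = 16, E = 2·15 = 30, F = 15 + 1 = 16.

30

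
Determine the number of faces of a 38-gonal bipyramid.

A bipyramid over an n-gon has 2n triangular faces and n + 2 vertices: V = 38 + 2 = 40, E = 3·38 = 114, F = 2·38 = 76.

76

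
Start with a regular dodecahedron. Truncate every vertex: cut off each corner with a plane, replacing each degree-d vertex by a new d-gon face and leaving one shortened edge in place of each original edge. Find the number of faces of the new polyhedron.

32

The base solid has V = 20, E = 30, F = 12.
Truncation replaces each original edge-end by a new vertex, so V′ = 2E = 60.
Each original edge survives, and each old vertex of degree d contributes d new edges; summing degrees gives Σd = 2E, so E′ = E + 2E = 3E = 90.
Each original face survives and each original vertex becomes one new face: F′ = F + V = 32.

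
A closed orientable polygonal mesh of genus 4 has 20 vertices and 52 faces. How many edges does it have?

For a closed orientable surface of genus 4, χ = 2 − 2·4 = -6.
E = V + F − (-6) = 20 + 52 − (-6) = 78.

78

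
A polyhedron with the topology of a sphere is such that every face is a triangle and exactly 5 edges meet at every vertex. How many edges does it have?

Each face has 3 edges and each edge borders two faces, so 2E = 3F.
Each vertex has degree 5, so 5V = 2E and hence V = 3F/5.
Euler: V − E + F = 2 ⇒ (3F/5) − (3F/2) + F = 2.
Multiply by 10: (6 − 15 + 10)F = 20, i.e. 1F = 20.
So F = 20, E = 3·20/2 = 30, V = 3·20/5 = 12.

30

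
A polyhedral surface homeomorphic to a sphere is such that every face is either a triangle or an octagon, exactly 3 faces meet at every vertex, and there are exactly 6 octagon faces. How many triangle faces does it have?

Let x be the number of triangles; then F = 6 + x.
Edge–face incidences: 2E = 8·6 + 3·x = 48 + 3x.
Every vertex has degree 3, so 3V = 2E.
Euler: V − E + F = 2 ⇒ (2E)/3 − E + (6 + x) = 2.
Multiply by 6: 2·(2E) − 3·(2E) + 6·(6 + x) = 12, i.e. 36 + 6x − (48 + 3x) = 12.
Collecting terms: 3x − 12 = 12, so 3x = 24, so x = 8.
Then 2E = 48 + 3·8 = 72, so E = 36, V = 2E/3 = 24, F = 6 + 8 = 14.

8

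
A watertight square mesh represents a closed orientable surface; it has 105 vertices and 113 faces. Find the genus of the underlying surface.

5

Every face is a square, so 2E = 4·113 = 452, giving E = 226.
χ = V − E + F = 105 − 226 + 113 = -8.
For a closed orientable surface χ = 2 − 2g, so g = (2 − (-8))/2 = 5.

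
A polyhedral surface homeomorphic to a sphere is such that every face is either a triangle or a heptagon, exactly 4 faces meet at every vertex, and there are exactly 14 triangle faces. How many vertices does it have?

14

Let x be the number of heptagons; then F = 14 + x.
Edge–face incidences: 2E = 3·14 + 7·x = 42 + 7x.
Every vertex has degree 4, so 4V = 2E.
Euler: V − E + F = 2 ⇒ (2E)/4 − E + (14 + x) = 2.
Multiply by 8: 2·(2E) − 4·(2E) + 8·(14 + x) = 16, i.e. 112 + 8x − 2·(42 + 7x) = 16.
Collecting terms: −6x + 28 = 16, so −6x = −12, so x = 2.
Then 2E = 42 + 7·2 = 56, so E = 28, V = 2E/4 = 14, F = 14 + 2 = 16.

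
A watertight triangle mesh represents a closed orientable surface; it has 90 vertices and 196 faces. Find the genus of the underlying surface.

Every face is a triangle, so 2E = 3·196 = 588, giving E = 294.
χ = V − E + F = 90 − 294 + 196 = -8.
For a closed orientable surface χ = 2 − 2g, so g = (2 − (-8))/2 = 5.

5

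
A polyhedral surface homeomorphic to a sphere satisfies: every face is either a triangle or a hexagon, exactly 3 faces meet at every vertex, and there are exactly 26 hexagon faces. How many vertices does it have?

Let x be the number of triangles; then F = 26 + x.
Edge–face incidences: 2E = 6·26 + 3·x = 156 + 3x.
Every vertex has degree 3, so 3V = 2E.
Euler: V − E + F = 2 ⇒ (2E)/3 − E + (26 + x) = 2.
Multiply by 6: 2·(2E) − 3·(2E) + 6·(26 + x) = 12, i.e. 156 + 6x − (156 + 3x) = 12.
Collecting terms: 3x = 12, so x = 4.
Then 2E = 156 + 3·4 = 168, so E = 84, V = 2E/3 = 56, F = 26 + 4 = 30.

56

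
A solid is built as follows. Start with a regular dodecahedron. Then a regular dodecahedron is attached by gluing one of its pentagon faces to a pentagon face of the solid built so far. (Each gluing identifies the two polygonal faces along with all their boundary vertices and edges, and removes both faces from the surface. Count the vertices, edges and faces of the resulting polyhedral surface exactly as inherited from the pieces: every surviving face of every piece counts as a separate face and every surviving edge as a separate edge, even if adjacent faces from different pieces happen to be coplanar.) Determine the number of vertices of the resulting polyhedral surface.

35

A regular dodecahedron: V=20, E=30, F=12.
Attach a regular dodecahedron (V=20, E=30, F=12) along a 5-gon: merge 5 vertices and 5 edges, delete both glued faces → V=35, E=55, F=22.
Check: V − E + F = 35 − 55 + 22 = 2.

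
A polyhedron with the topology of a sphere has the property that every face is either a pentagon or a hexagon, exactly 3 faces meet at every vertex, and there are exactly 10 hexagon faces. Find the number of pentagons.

12

Let x be the number of pentagons; then F = 10 + x.
Edge–face incidences: 2E = 6·10 + 5·x = 60 + 5x.
Every vertex has degree 3, so 3V = 2E.
Euler: V − E + F = 2 ⇒ (2E)/3 − E + (10 + x) = 2.
Multiply by 6: 2·(2E) − 3·(2E) + 6·(10 + x) = 12, i.e. 60 + 6x − (60 + 5x) = 12.
Collecting terms: x = 12.
Then 2E = 60 + 5·12 = 120, so E = 60, V = 2E/3 = 40, F = 10 + 12 = 22.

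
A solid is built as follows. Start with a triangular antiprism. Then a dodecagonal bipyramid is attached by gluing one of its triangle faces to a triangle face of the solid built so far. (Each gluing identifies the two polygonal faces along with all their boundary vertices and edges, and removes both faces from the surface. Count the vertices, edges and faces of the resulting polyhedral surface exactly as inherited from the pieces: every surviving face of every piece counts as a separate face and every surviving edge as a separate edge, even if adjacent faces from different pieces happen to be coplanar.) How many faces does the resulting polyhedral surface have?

30

A triangular antiprism: V=6, E=12, F=8.
Attach a dodecagonal bipyramid (V=14, E=36, F=24) along a 3-gon: merge 3 vertices and 3 edges, delete both glued faces → V=17, E=45, F=30.
Check: V − E + F = 17 − 45 + 30 = 2.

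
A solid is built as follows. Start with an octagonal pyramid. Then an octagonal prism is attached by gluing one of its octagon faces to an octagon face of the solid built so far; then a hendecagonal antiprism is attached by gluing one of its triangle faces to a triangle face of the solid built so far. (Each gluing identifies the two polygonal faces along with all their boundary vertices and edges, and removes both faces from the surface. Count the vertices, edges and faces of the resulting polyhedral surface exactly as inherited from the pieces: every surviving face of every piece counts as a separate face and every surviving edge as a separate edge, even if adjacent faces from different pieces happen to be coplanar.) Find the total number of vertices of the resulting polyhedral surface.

An octagonal pyramid: V=9, E=16, F=9.
Attach an octagonal prism (V=16, E=24, F=10) along an 8-gon: merge 8 vertices and 8 edges, delete both glued faces → V=17, E=32, F=17.
Attach a hendecagonal antiprism (V=22, E=44, F=24) along a 3-gon: merge 3 vertices and 3 edges, delete both glued faces → V=36, E=73, F=39.
Check: V − E + F = 36 − 73 + 39 = 2.

36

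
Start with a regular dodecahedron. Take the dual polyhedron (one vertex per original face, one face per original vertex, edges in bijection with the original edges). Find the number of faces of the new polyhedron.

20

The base solid has V = 20, E = 30, F = 12.
The dual swaps V and F and preserves E: V′ = F = 12, E′ = E = 30, F′ = V = 20.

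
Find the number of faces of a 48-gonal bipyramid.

A bipyramid over an n-gon has 2n triangular faces and n + 2 vertices: V = 48 + 2 = 50, E = 3·48 = 144, F = 2·48 = 96.

96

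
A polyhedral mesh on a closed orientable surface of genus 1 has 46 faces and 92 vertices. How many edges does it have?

138

For a closed orientable surface of genus 1, χ = 2 − 2·1 = 0.
E = V + F − (0) = 92 + 46 − (0) = 138.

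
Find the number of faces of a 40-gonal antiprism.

82

An antiprism on an n-gon has two n-gon caps and 2n triangles: V = 2·40 = 80, E = 4·40 = 160, F = 2·40 + 2 = 82.
Check: V − E + F = 80 − 160 + 82 = 2.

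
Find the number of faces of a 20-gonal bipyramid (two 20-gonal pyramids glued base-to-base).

40

A bipyramid over an n-gon has 2n triangular faces and n + 2 vertices: V = 20 + 2 = 22, E = 3·20 = 60, F = 2·20 = 40.
Check: V − E + F = 22 − 60 + 40 = 2.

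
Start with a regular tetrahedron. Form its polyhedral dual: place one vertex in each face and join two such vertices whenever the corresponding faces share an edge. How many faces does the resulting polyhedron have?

4

The base solid has V = 4, E = 6, F = 4.
The dual swaps V and F and preserves E: V′ = F = 4, E′ = E = 6, F′ = V = 4.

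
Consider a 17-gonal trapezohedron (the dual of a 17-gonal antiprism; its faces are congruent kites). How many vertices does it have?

The n-trapezohedron (dual of the n-antiprism) has V = 2·17 + 2 = 36, E = 4·17 = 68, F = 2·17 = 34.

36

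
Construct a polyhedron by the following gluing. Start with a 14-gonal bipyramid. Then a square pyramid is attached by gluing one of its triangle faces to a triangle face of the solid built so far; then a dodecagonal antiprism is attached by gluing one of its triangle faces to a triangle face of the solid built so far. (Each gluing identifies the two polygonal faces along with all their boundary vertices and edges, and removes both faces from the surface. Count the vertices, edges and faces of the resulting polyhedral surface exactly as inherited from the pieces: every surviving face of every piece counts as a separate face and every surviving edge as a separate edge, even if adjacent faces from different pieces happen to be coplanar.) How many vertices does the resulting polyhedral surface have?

A 14-gonal bipyramid: V=16, E=42, F=28.
Attach a square pyramid (V=5, E=8, F=5) along a 3-gon: merge 3 vertices and 3 edges, delete both glued faces → V=18, E=47, F=31.
Attach a dodecagonal antiprism (V=24, E=48, F=26) along a 3-gon: merge 3 vertices and 3 edges, delete both glued faces → V=39, E=92, F=55.
Check: V − E + F = 39 − 92 + 55 = 2.

39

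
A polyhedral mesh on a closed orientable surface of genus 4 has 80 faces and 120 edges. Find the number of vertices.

For a closed orientable surface of genus 4, χ = 2 − 2·4 = -6.
V = -6 + E − F = -6 + 120 − 80 = 34.

34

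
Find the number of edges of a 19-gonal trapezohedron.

76

The n-trapezohedron (dual of the n-antiprism) has V = 2·19 + 2 = 40, E = 4·19 = 76, F = 2·19 = 38.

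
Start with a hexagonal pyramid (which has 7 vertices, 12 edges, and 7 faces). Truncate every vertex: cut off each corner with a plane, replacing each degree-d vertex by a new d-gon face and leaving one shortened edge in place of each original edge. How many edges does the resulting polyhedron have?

Truncation replaces each original edge-end by a new vertex, so V′ = 2E = 24.
Each original edge survives, and each old vertex of degree d contributes d new edges; summing degrees gives Σd = 2E, so E′ = E + 2E = 3E = 36.
Each original face survives and each original vertex becomes one new face: F′ = F + V = 14.

36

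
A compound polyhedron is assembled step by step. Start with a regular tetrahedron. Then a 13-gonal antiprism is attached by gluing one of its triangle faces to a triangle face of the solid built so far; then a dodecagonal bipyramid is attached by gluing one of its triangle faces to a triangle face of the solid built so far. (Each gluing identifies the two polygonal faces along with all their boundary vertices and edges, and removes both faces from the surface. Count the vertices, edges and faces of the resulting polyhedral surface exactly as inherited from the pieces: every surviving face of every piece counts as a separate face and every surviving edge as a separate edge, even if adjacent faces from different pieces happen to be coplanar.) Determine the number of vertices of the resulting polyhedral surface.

38

A regular tetrahedron: V=4, E=6, F=4.
Attach a 13-gonal antiprism (V=26, E=52, F=28) along a 3-gon: merge 3 vertices and 3 edges, delete both glued faces → V=27, E=55, F=30.
Attach a dodecagonal bipyramid (V=14, E=36, F=24) along a 3-gon: merge 3 vertices and 3 edges, delete both glued faces → V=38, E=88, F=52.
Check: V − E + F = 38 − 88 + 52 = 2.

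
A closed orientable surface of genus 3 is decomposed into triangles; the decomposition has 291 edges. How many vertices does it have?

χ = 2 − 2·3 = -4, and every face is a triangle so 3F = 2E.
F = 2E/3 = 194. Then V = -4 + E − F = -4 + 291 − 194 = 93.

93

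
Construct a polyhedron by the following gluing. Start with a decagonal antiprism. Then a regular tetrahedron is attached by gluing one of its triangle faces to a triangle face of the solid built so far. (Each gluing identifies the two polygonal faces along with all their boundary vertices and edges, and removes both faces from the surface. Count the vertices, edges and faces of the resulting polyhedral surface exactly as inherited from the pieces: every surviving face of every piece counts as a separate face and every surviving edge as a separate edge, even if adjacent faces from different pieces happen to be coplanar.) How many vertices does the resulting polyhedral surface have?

21

A decagonal antiprism: V=20, E=40, F=22.
Attach a regular tetrahedron (V=4, E=6, F=4) along a 3-gon: merge 3 vertices and 3 edges, delete both glued faces → V=21, E=43, F=24.
Check: V − E + F = 21 − 43 + 24 = 2.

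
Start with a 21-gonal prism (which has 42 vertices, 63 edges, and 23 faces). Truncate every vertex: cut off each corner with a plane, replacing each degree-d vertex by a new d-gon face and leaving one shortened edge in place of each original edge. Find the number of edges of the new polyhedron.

Truncation replaces each original edge-end by a new vertex, so V′ = 2E = 126.
Each original edge survives, and each old vertex of degree d contributes d new edges; summing degrees gives Σd = 2E, so E′ = E + 2E = 3E = 189.
Each original face survives and each original vertex becomes one new face: F′ = F + V = 65.

189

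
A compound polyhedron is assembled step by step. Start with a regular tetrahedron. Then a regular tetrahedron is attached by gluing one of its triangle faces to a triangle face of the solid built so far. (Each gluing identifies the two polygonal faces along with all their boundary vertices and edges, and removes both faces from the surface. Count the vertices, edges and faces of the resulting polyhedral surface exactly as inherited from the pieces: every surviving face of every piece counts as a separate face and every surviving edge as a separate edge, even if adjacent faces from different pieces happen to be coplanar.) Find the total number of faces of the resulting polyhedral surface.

6

A regular tetrahedron: V=4, E=6, F=4.
Attach a regular tetrahedron (V=4, E=6, F=4) along a 3-gon: merge 3 vertices and 3 edges, delete both glued faces → V=5, E=9, F=6.
Check: V − E + F = 5 − 9 + 6 = 2.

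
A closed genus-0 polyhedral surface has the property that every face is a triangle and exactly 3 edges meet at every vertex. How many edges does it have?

6

Each face has 3 edges and each edge borders two faces, so 2E = 3F.
Each vertex has degree 3, so 3V = 2E and hence V = 3F/3.
Euler: V − E + F = 2 ⇒ (3F/3) − (3F/2) + F = 2.
Multiply by 6: (6 − 9 + 6)F = 12, i.e. 3F = 12.
So F = 4, E = 3·4/2 = 6, V = 3·4/3 = 4.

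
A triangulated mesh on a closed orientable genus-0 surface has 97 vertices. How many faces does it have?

190

χ = 2 − 2·0 = 2, and every face is a triangle so 3F = 2E.
V − E + F = 2 with E = 3F/2 gives 97 − (3/2 − 1)·F = 2, so F = 190 and E = 285.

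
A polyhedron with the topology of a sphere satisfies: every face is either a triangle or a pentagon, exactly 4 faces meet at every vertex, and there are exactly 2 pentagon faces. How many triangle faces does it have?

10

Let x be the number of triangles; then F = 2 + x.
Edge–face incidences: 2E = 5·2 + 3·x = 10 + 3x.
Every vertex has degree 4, so 4V = 2E.
Euler: V − E + F = 2 ⇒ (2E)/4 − E + (2 + x) = 2.
Multiply by 8: 2·(2E) − 4·(2E) + 8·(2 + x) = 16, i.e. 16 + 8x − 2·(10 + 3x) = 16.
Collecting terms: 2x − 4 = 16, so 2x = 20, so x = 10.
Then 2E = 10 + 3·10 = 40, so E = 20, V = 2E/4 = 10, F = 2 + 10 = 12.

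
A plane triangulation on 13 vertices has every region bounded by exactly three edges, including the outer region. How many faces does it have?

22

In a plane triangulation 3F = 2E and V − E + F = 2, so F = 2V − 4 = 2·13 − 4 = 22.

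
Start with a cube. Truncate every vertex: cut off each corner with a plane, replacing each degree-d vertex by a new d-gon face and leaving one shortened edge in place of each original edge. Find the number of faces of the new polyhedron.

The base solid has V = 8, E = 12, F = 6.
Truncation replaces each original edge-end by a new vertex, so V′ = 2E = 24.
Each original edge survives, and each old vertex of degree d contributes d new edges; summing degrees gives Σd = 2E, so E′ = E + 2E = 3E = 36.
Each original face survives and each original vertex becomes one new face: F′ = F + V = 14.

14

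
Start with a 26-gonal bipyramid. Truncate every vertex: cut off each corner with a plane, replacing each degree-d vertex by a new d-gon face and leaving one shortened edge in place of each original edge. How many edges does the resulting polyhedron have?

The base solid has V = 28, E = 78, F = 52.
Truncation replaces each original edge-end by a new vertex, so V′ = 2E = 156.
Each original edge survives, and each old vertex of degree d contributes d new edges; summing degrees gives Σd = 2E, so E′ = E + 2E = 3E = 234.
Each original face survives and each original vertex becomes one new face: F′ = F + V = 80.

234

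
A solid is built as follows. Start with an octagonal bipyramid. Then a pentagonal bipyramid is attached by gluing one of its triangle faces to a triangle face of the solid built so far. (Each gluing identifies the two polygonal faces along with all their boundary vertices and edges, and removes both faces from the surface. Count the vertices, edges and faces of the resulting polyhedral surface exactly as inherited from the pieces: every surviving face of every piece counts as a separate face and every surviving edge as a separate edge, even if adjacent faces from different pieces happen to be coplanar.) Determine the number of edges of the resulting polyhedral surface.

36

An octagonal bipyramid: V=10, E=24, F=16.
Attach a pentagonal bipyramid (V=7, E=15, F=10) along a 3-gon: merge 3 vertices and 3 edges, delete both glued faces → V=14, E=36, F=24.
Check: V − E + F = 14 − 36 + 24 = 2.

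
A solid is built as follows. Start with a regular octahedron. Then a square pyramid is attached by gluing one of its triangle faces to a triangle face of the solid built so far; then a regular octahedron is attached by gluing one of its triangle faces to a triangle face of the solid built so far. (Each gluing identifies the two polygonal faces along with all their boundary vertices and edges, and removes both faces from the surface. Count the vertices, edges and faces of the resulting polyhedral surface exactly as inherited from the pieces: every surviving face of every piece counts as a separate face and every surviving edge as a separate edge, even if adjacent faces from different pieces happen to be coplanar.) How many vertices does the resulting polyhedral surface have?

A regular octahedron: V=6, E=12, F=8.
Attach a square pyramid (V=5, E=8, F=5) along a 3-gon: merge 3 vertices and 3 edges, delete both glued faces → V=8, E=17, F=11.
Attach a regular octahedron (V=6, E=12, F=8) along a 3-gon: merge 3 vertices and 3 edges, delete both glued faces → V=11, E=26, F=17.
Check: V − E + F = 11 − 26 + 17 = 2.

11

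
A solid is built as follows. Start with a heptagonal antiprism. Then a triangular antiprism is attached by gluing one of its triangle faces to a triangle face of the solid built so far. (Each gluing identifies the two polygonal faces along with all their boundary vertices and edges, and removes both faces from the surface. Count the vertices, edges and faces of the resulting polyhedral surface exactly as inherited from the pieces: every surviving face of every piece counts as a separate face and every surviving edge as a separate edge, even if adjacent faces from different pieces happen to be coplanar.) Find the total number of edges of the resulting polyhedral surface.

A heptagonal antiprism: V=14, E=28, F=16.
Attach a triangular antiprism (V=6, E=12, F=8) along a 3-gon: merge 3 vertices and 3 edges, delete both glued faces → V=17, E=37, F=22.
Check: V − E + F = 17 − 37 + 22 = 2.

37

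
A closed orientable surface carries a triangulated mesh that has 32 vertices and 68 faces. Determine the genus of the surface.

2

Every face is a triangle, so 2E = 3·68 = 204, giving E = 102.
χ = V − E + F = 32 − 102 + 68 = -2.
For a closed orientable surface χ = 2 − 2g, so g = (2 − (-2))/2 = 2.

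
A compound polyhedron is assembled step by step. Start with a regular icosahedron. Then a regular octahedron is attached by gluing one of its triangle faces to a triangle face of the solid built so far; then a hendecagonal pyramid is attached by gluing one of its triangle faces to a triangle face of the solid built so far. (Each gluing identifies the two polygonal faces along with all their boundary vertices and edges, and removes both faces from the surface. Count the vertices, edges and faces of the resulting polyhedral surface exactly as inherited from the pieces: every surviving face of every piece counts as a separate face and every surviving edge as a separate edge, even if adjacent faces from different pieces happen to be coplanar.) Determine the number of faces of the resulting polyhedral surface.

36

A regular icosahedron: V=12, E=30, F=20.
Attach a regular octahedron (V=6, E=12, F=8) along a 3-gon: merge 3 vertices and 3 edges, delete both glued faces → V=15, E=39, F=26.
Attach a hendecagonal pyramid (V=12, E=22, F=12) along a 3-gon: merge 3 vertices and 3 edges, delete both glued faces → V=24, E=58, F=36.
Check: V − E + F = 24 − 58 + 36 = 2.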